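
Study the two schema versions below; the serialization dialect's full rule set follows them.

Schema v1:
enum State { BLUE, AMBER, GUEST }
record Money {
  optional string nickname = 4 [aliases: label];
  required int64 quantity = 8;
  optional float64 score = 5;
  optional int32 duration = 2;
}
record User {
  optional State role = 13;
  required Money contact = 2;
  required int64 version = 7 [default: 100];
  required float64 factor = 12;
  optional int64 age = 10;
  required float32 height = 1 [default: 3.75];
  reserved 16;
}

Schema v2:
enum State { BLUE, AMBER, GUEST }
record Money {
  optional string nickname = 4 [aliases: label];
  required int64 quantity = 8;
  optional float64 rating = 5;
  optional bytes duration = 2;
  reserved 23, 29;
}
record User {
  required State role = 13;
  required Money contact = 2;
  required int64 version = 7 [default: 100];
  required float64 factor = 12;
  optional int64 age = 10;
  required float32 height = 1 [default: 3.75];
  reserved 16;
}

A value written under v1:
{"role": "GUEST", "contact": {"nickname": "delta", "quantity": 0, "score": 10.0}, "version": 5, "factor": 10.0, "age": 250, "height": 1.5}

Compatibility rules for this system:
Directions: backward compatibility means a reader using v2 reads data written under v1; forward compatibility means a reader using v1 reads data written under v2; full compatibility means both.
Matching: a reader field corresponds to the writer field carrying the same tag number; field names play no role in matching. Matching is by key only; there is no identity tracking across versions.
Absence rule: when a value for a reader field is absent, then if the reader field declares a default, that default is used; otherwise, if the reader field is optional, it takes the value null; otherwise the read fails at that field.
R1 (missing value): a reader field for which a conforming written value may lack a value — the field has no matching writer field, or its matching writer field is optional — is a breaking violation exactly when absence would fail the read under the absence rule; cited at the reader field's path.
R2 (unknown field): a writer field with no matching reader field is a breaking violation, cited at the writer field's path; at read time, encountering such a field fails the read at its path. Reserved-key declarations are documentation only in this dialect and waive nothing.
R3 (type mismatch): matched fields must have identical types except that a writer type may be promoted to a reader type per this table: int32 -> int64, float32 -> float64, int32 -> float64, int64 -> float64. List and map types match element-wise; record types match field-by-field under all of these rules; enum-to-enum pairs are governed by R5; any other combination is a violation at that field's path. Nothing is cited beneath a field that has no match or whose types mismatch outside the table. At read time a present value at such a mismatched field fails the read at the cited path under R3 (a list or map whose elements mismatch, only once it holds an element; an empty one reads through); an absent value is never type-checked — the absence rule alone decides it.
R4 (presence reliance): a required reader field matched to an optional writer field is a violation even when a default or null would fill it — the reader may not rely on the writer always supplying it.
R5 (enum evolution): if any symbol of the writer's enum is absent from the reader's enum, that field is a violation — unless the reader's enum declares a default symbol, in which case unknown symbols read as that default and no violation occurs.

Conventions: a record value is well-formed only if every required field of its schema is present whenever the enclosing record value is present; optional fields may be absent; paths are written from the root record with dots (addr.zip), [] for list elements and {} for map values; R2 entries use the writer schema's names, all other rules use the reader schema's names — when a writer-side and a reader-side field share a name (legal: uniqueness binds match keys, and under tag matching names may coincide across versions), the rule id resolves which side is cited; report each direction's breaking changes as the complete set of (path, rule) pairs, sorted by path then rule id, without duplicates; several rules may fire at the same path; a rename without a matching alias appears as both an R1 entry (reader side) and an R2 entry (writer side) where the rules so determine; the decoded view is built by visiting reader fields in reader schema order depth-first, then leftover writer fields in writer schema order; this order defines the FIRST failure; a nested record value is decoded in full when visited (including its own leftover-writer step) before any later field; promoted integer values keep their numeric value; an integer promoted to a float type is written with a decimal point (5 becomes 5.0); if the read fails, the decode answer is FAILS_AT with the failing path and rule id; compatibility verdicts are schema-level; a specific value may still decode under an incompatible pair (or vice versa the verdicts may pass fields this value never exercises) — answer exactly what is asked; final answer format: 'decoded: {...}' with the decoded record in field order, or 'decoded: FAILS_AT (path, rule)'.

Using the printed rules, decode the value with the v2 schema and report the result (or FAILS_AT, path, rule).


decoded: {"role": "GUEST", "contact": {"nickname": "delta", "quantity": 0, "rating": 10.0, "duration": null}, "version": 5, "factor": 10.0, "age": 250, "height": 1.5}

arrows below run writer -> reader for User
decode walk for User under reader schema v2:
  role := "GUEST"
  contact.nickname := "delta"
  contact.quantity := 0
  contact.rating := 10.0 (from writer score)
  contact.duration := null (absent, optional -> null)
  version := 5
  factor := 10.0
  age := 250
  height := 1.5
  => decoded: {"role": "GUEST", "contact": {"nickname": "delta", "quantity": 0, "rating": 10.0, "duration": null}, "version": 5, "factor": 10.0, "age": 250, "height": 1.5}
the other User changes do not affect what is asked:
  field role in record User: optional changed to required -> affects the rule determinations only; this particular User value decodes identically
  field duration in record Money: type int32 changed to bytes -> affects the rule determinations only; this particular User value decodes identically


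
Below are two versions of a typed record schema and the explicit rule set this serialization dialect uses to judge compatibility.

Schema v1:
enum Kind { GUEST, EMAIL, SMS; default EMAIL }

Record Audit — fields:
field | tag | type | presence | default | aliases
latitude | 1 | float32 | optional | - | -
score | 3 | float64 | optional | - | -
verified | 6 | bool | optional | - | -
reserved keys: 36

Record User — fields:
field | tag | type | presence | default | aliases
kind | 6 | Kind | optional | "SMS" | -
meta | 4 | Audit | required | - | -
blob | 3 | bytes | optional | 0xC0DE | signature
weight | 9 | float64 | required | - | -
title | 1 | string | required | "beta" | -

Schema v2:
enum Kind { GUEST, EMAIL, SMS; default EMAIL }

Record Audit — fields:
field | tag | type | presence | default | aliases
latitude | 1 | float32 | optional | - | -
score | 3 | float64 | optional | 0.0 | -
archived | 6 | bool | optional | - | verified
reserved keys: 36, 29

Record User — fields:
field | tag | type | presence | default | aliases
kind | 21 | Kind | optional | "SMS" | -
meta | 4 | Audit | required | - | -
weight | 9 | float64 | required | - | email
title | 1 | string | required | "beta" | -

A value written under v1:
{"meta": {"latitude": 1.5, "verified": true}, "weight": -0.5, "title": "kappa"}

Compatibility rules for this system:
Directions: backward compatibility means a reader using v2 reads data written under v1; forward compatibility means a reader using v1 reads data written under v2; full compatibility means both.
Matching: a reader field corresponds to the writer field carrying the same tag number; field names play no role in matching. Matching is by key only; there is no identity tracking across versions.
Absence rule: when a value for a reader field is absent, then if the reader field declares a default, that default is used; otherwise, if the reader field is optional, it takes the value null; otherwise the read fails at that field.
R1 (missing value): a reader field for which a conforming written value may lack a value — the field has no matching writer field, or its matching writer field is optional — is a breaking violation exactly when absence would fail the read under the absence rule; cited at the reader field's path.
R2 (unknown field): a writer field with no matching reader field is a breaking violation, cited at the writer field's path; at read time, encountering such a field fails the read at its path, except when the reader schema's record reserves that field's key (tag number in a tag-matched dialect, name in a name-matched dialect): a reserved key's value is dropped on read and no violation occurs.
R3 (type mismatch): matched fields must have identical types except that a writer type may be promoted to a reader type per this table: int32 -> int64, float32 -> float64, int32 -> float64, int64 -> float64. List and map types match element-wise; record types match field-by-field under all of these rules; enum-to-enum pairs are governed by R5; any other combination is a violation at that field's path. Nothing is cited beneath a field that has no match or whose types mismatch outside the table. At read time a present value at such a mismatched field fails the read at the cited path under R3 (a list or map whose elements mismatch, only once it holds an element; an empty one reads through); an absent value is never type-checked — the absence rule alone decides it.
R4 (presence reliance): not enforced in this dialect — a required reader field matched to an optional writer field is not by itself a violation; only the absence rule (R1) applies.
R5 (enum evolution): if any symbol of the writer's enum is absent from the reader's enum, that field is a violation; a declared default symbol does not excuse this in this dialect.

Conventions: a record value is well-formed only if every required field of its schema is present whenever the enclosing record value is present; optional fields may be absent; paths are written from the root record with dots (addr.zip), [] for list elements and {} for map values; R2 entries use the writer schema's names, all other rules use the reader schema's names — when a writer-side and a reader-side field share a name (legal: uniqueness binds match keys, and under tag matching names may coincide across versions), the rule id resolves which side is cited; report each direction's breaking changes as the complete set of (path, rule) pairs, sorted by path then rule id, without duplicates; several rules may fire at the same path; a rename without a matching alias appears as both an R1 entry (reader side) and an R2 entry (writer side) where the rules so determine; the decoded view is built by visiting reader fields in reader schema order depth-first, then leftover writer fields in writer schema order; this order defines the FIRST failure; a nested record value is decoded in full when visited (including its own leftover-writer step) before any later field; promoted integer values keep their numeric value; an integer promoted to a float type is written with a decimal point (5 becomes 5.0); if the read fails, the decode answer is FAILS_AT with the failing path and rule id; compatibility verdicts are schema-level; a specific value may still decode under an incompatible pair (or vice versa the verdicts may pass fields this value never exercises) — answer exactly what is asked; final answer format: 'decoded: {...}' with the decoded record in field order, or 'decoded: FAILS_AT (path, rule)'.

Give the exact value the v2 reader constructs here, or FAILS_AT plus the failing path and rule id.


the writer's type comes first in each User pair
decode walk for User under reader schema v2:
  kind := "SMS" (absent -> default)
  meta.latitude := 1.5
  meta.score := 0.0 (absent -> default)
  meta.archived := true (from writer verified)
  weight := -0.5
  title := "kappa"
  => decoded: {"kind": "SMS", "meta": {"latitude": 1.5, "score": 0.0, "archived": true}, "weight": -0.5, "title": "kappa"}
the rest of the User diff is inert for this question:
  field kind in record User: tag 6 changed to 21 -> a verdict-level change on User — the shown value reads the same

decoded: {"kind": "SMS", "meta": {"latitude": 1.5, "score": 0.0, "archived": true}, "weight": -0.5, "title": "kappa"}


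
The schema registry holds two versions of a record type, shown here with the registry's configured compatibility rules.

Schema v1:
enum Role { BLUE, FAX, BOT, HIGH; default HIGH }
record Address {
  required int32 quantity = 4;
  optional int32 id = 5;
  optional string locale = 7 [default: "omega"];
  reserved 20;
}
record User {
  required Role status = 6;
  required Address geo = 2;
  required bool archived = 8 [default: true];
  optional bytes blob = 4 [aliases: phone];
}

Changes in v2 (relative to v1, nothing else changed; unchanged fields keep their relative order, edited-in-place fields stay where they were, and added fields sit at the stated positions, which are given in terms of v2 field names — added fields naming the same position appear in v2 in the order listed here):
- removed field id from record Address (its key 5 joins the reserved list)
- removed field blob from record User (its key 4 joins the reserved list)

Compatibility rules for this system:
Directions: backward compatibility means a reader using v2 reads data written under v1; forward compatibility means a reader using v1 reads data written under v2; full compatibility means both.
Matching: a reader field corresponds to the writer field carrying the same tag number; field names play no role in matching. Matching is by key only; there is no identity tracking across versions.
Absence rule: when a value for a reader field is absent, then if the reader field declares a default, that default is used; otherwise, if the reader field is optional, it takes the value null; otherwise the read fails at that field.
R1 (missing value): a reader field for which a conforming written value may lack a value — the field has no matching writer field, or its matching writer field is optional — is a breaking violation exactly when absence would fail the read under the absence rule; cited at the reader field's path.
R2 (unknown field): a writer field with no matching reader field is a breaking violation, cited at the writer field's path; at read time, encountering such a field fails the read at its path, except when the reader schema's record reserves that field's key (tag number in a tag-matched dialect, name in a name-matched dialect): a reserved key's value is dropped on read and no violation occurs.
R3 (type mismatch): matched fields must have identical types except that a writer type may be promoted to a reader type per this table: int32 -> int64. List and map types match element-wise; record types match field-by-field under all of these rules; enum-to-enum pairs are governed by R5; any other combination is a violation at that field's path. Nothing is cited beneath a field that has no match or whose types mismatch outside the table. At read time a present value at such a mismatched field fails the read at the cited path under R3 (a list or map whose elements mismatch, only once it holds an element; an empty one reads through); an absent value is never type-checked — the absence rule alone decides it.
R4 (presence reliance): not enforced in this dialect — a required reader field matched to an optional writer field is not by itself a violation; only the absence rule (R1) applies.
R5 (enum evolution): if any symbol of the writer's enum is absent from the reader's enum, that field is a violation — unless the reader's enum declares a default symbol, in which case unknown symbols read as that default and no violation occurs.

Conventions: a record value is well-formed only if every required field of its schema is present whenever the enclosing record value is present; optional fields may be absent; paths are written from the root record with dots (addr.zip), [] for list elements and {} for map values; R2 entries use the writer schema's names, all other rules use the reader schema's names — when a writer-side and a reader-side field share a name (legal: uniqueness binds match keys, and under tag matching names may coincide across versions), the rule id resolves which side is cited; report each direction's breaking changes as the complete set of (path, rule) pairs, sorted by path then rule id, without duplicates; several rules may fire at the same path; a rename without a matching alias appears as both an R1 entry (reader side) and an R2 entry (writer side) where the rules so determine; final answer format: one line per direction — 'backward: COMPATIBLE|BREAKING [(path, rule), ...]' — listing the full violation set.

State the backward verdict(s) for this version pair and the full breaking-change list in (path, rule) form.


each type pair in User: writer, then reader
backward on User — v2 reading data written by v1:
  status <- status (Role -> Role, writer required)
  geo <- geo (Address -> Address, writer required)
  archived <- archived (bool -> bool, writer required)
  blob (writer side), unknown to reader
  geo.quantity <- geo.quantity (int32 -> int32, writer required)
  geo.locale <- geo.locale (string -> string, writer optional)
  geo.id (writer side), unknown to reader
  => backward: COMPATIBLE
remaining User differences; none change what is asked:
  removed field id from record Address (its key 5 joins the reserved list) -> inert for the asked User verdict: nothing fires
  removed field blob from record User (its key 4 joins the reserved list) -> inert for the asked User verdict: nothing fires

backward: COMPATIBLE []


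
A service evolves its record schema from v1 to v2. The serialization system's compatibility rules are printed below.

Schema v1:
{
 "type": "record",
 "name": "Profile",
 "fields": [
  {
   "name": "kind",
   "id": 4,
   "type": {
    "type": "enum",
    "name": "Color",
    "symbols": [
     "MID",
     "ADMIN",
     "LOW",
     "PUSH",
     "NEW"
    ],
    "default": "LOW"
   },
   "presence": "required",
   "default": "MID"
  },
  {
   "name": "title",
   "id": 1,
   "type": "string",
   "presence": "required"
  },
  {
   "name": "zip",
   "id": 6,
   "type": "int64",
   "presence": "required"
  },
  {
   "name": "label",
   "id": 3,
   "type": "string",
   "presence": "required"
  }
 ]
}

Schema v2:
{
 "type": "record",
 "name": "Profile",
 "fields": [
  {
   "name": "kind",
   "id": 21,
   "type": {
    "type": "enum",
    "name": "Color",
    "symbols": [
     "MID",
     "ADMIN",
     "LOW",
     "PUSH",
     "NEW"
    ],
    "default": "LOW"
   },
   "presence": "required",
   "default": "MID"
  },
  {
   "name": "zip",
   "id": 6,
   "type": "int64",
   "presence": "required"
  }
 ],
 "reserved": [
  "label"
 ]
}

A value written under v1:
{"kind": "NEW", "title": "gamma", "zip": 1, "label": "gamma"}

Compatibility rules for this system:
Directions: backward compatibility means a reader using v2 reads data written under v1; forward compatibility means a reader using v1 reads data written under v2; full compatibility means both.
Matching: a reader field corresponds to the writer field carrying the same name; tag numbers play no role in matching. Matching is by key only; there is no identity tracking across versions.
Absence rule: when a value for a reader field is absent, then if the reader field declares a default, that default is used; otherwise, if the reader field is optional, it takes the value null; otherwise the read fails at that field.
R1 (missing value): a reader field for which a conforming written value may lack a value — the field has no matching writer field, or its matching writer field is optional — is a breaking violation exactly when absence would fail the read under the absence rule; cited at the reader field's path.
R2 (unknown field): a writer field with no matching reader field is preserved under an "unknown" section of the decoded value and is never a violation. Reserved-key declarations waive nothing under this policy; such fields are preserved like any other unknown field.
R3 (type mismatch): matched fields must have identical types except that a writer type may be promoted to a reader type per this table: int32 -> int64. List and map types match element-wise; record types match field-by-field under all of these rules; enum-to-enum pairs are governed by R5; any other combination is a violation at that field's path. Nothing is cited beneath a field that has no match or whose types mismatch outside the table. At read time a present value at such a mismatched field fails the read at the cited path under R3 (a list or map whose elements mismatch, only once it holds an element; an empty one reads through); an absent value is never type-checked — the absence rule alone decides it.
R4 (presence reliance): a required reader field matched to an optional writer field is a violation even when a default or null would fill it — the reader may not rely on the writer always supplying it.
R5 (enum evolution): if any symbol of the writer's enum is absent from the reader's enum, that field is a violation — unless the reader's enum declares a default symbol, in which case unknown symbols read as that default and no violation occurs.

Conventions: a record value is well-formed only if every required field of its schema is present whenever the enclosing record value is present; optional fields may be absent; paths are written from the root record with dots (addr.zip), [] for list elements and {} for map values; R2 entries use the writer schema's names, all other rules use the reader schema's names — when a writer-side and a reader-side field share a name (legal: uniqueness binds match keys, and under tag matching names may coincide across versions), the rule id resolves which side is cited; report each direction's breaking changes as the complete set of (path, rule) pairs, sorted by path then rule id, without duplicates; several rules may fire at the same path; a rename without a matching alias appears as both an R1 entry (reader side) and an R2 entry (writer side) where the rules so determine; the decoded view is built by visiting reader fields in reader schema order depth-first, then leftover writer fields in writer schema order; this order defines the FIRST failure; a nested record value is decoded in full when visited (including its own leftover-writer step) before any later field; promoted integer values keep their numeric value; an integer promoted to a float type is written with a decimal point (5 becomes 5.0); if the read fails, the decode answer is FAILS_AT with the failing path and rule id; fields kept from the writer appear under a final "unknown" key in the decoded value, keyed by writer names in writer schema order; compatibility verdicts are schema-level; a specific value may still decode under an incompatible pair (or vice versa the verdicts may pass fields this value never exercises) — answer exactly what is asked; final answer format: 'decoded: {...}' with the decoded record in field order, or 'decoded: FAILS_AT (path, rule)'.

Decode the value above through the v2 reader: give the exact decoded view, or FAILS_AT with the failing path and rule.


arrows below run writer -> reader for Profile
decoding the Profile value with the v2 reader:
  kind := "NEW"
  zip := 1
  writer title: kept under "unknown"
  writer label: kept under "unknown"
  => decoded: {"kind": "NEW", "zip": 1, "unknown": {"title": "gamma", "label": "gamma"}}
remaining Profile differences; none change what is asked:
  field kind in record Profile: tag 4 changed to 21 -> fires no rule on Profile under this dialect and leaves the result unchanged

decoded: {"kind": "NEW", "zip": 1, "unknown": {"title": "gamma", "label": "gamma"}}


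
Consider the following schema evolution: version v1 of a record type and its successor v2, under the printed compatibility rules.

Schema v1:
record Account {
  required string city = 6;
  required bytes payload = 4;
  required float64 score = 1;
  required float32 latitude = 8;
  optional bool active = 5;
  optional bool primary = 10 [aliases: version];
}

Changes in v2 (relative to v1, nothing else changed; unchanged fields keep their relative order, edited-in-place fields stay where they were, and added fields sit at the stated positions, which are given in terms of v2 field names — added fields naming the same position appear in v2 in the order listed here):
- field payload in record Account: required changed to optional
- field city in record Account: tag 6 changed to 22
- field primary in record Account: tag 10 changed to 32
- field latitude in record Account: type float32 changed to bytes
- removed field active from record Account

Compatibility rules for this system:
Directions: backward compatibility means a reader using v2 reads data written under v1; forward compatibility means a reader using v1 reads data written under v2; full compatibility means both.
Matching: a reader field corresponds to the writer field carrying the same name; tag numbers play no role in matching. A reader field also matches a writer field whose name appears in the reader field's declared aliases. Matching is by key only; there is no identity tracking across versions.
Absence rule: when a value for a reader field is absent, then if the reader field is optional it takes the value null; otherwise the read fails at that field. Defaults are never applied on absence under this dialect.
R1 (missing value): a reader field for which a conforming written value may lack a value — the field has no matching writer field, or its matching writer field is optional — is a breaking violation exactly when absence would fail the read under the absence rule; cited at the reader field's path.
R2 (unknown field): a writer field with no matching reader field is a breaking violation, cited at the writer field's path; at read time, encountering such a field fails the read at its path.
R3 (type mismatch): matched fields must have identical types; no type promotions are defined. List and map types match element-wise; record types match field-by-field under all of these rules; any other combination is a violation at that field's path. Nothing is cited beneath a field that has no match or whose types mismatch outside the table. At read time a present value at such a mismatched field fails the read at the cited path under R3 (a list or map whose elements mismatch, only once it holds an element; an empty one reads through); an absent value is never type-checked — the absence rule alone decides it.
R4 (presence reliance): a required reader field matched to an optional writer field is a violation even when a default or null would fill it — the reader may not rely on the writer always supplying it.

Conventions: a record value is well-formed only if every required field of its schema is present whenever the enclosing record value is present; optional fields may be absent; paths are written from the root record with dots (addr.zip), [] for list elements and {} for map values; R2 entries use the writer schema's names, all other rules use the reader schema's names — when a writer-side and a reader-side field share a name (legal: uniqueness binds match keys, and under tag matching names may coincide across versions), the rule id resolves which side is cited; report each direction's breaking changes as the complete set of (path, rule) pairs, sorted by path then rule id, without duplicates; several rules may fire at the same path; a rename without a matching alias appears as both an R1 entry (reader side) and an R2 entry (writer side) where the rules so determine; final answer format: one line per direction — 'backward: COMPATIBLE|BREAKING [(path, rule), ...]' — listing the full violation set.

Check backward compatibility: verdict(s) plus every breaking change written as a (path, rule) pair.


backward: BREAKING [(active, R2), (latitude, R3)]

each type pair in Account: writer, then reader
checking backward for Account: reader v2 against writer v1:
  city: paired with writer city (string -> string; writer required)
  payload: paired with writer payload (bytes -> bytes; writer required)
  score: paired with writer score (float64 -> float64; writer required)
  latitude: paired with writer latitude (float32 -> bytes; writer required)
  primary: paired with writer primary (bool -> bool; writer optional)
  leftover writer field: active
  R2 fires at active
  R3 fires at latitude
  => backward verdict for Account: BREAKING, 2 violation(s)
checking off the Account differences that do not matter here:
  field payload in record Account: required changed to optional -> affects forward compatibility only, which is not asked
  field city in record Account: tag 6 changed to 22 -> no rule fires on it in Account's dialect; the asked verdict holds
  field primary in record Account: tag 10 changed to 32 -> no rule fires on it in Account's dialect; the asked verdict holds


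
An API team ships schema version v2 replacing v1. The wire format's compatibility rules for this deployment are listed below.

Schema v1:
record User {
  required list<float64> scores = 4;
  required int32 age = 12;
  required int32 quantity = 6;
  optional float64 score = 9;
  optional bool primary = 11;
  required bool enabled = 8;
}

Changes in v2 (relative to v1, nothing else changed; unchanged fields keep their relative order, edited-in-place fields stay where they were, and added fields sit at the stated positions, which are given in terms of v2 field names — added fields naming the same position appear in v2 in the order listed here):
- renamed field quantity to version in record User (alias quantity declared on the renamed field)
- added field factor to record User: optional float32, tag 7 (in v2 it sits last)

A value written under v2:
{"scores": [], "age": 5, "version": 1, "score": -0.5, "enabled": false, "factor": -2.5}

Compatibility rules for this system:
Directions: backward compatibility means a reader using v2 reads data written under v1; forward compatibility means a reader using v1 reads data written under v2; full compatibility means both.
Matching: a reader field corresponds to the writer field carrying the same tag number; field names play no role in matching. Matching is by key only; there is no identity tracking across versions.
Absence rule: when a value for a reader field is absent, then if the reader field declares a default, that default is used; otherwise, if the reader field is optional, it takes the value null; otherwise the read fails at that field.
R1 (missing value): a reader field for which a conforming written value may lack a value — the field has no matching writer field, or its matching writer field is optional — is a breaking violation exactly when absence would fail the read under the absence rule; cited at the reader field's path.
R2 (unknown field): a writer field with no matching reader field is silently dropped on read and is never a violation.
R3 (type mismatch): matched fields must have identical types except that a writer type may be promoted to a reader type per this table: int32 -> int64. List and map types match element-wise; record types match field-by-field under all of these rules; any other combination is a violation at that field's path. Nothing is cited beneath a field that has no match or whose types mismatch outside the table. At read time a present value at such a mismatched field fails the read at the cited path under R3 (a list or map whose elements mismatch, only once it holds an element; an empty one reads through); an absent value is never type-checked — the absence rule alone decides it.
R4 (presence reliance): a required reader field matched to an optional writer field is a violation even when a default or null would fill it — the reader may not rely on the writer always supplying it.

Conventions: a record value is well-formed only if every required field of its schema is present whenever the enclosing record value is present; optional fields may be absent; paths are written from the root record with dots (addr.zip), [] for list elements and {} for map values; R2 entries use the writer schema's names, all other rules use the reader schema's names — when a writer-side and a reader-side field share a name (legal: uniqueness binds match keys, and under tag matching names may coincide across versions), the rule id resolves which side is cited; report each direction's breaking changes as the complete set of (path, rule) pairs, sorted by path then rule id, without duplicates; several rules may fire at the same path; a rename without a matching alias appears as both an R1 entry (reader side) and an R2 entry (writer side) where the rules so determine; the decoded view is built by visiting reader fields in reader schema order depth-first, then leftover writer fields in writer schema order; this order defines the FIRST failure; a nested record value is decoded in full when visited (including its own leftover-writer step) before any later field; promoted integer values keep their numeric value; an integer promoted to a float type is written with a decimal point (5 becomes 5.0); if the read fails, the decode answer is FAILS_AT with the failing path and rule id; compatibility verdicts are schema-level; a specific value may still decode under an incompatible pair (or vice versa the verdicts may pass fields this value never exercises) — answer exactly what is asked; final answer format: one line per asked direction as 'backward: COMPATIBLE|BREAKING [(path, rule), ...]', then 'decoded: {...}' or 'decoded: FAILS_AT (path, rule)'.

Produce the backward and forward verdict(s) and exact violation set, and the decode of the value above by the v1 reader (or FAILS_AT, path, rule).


in User below, arrows point writer -> reader
backward analysis of User with v2 as reader and v1 as writer:
  scores: paired with writer scores (list<float64> -> list<float64>; writer required)
  age: paired with writer age (int32 -> int32; writer required)
  version: paired with writer quantity (int32 -> int32; writer required)
  score: paired with writer score (float64 -> float64; writer optional)
  primary: paired with writer primary (bool -> bool; writer optional)
  enabled: paired with writer enabled (bool -> bool; writer required)
  factor: no writer-side match
  => backward verdict for User: COMPATIBLE, no violations
forward analysis of User with v1 as reader and v2 as writer:
  scores: paired with writer scores (list<float64> -> list<float64>; writer required)
  age: paired with writer age (int32 -> int32; writer required)
  quantity: paired with writer version (int32 -> int32; writer required)
  score: paired with writer score (float64 -> float64; writer optional)
  primary: paired with writer primary (bool -> bool; writer optional)
  enabled: paired with writer enabled (bool -> bool; writer required)
  leftover writer field: factor
  => forward verdict for User: COMPATIBLE, no violations
migrating the User value to v1:
  scores := []
  age := 5
  quantity := 1 (from writer version)
  score := -0.5
  primary := null (absent, optional -> null)
  enabled := false
  writer factor: unknown -> dropped
  => decoded: {"scores": [], "age": 5, "quantity": 1, "score": -0.5, "primary": null, "enabled": false}

backward: COMPATIBLE []; forward: COMPATIBLE []; decoded: {"scores": [], "age": 5, "quantity": 1, "score": -0.5, "primary": null, "enabled": false}


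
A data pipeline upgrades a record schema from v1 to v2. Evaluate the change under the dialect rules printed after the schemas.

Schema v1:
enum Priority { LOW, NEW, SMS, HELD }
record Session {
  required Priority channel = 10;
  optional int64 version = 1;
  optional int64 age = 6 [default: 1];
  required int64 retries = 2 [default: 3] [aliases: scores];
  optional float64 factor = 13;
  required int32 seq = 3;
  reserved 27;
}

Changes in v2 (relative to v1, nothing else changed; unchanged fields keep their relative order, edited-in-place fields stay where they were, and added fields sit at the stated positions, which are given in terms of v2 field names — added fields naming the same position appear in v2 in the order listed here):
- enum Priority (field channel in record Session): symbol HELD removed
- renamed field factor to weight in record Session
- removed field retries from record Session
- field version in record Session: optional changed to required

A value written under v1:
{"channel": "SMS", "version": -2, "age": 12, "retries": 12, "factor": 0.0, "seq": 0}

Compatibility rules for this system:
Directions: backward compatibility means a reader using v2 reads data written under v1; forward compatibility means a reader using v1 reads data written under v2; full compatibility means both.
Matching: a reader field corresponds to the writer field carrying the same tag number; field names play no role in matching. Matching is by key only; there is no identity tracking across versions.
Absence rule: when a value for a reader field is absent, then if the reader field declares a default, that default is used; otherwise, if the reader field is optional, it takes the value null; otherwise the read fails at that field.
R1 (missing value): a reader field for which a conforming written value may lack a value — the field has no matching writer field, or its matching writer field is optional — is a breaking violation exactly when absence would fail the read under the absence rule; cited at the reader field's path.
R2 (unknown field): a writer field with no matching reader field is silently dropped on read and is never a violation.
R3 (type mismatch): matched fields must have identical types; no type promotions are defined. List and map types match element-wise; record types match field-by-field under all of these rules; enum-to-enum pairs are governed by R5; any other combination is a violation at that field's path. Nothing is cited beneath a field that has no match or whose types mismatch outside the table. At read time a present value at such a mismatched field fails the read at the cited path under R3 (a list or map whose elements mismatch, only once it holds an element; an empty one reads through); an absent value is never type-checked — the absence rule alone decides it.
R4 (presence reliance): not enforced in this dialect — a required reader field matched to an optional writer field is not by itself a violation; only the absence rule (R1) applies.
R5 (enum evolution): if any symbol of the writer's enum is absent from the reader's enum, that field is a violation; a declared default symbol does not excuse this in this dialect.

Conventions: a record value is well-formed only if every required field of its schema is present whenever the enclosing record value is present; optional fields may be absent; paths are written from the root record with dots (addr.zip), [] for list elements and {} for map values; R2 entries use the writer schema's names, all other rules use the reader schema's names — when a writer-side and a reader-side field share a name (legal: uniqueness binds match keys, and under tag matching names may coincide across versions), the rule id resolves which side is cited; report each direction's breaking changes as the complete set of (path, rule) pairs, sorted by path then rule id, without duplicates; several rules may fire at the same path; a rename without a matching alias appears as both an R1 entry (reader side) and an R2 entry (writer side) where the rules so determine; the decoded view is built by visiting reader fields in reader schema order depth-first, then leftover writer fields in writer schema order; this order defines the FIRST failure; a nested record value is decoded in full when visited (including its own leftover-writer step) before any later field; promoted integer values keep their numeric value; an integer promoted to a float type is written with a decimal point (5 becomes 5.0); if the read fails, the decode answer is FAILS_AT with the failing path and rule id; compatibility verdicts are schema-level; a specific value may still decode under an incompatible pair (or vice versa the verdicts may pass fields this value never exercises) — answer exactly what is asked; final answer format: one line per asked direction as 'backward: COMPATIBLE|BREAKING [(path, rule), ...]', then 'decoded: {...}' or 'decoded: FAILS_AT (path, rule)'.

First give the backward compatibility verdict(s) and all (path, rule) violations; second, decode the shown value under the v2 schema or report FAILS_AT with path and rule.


arrows below run writer -> reader for Session
backward pass over Session, reader schema v2, writer schema v1:
  channel: Priority -> Priority, writer required; from channel
  version: int64 -> int64, writer optional; from version
  age: int64 -> int64, writer optional; from age
  weight: float64 -> float64, writer optional; from factor
  seq: int32 -> int32, writer required; from seq
  writer field retries has no reader counterpart
  breaking: (channel, R5)
  breaking: (version, R1)
  backward on Session therefore BREAKING (2)
decode (reader v2):
  channel := "SMS"
  version := -2
  age := 12
  weight := 0.0 (from writer factor)
  seq := 0
  writer retries: no reader field; dropped
  => decoded: {"channel": "SMS", "version": -2, "age": 12, "weight": 0.0, "seq": 0}

backward: BREAKING [(channel, R5), (version, R1)]; decoded: {"channel": "SMS", "version": -2, "age": 12, "weight": 0.0, "seq": 0}
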